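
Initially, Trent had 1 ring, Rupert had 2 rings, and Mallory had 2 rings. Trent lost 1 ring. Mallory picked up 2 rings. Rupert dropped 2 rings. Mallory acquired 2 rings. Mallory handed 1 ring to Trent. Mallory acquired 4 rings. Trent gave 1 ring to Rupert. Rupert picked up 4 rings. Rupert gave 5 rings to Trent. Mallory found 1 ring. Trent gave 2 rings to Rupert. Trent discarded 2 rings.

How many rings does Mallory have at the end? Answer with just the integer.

Tracking counts step by step:
Start: Trent=1, Rupert=2, Mallory=2
Event 1 (Trent -1): Trent: 1 -> 0. State: Trent=0, Rupert=2, Mallory=2
Event 2 (Mallory +2): Mallory: 2 -> 4. State: Trent=0, Rupert=2, Mallory=4
Event 3 (Rupert -2): Rupert: 2 -> 0. State: Trent=0, Rupert=0, Mallory=4
Event 4 (Mallory +2): Mallory: 4 -> 6. State: Trent=0, Rupert=0, Mallory=6
Event 5 (Mallory -> Trent, 1): Mallory: 6 -> 5, Trent: 0 -> 1. State: Trent=1, Rupert=0, Mallory=5
Event 6 (Mallory +4): Mallory: 5 -> 9. State: Trent=1, Rupert=0, Mallory=9
Event 7 (Trent -> Rupert, 1): Trent: 1 -> 0, Rupert: 0 -> 1. State: Trent=0, Rupert=1, Mallory=9
Event 8 (Rupert +4): Rupert: 1 -> 5. State: Trent=0, Rupert=5, Mallory=9
Event 9 (Rupert -> Trent, 5): Rupert: 5 -> 0, Trent: 0 -> 5. State: Trent=5, Rupert=0, Mallory=9
Event 10 (Mallory +1): Mallory: 9 -> 10. State: Trent=5, Rupert=0, Mallory=10
Event 11 (Trent -> Rupert, 2): Trent: 5 -> 3, Rupert: 0 -> 2. State: Trent=3, Rupert=2, Mallory=10
Event 12 (Trent -2): Trent: 3 -> 1. State: Trent=1, Rupert=2, Mallory=10

Mallory's final count: 10

Answer: 10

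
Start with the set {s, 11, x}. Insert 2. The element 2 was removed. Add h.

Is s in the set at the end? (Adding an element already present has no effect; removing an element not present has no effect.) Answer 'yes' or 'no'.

Answer: yes

Derivation:
Tracking the set through each operation:
Start: {11, s, x}
Event 1 (add 2): added. Set: {11, 2, s, x}
Event 2 (remove 2): removed. Set: {11, s, x}
Event 3 (add h): added. Set: {11, h, s, x}

Final set: {11, h, s, x} (size 4)
s is in the final set.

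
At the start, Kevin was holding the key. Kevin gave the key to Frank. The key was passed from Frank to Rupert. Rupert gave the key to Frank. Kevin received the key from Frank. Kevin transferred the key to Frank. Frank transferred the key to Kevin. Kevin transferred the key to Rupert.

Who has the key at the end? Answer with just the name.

Answer: Rupert

Derivation:
Tracking the key through each event:
Start: Kevin has the key.
After event 1: Frank has the key.
After event 2: Rupert has the key.
After event 3: Frank has the key.
After event 4: Kevin has the key.
After event 5: Frank has the key.
After event 6: Kevin has the key.
After event 7: Rupert has the key.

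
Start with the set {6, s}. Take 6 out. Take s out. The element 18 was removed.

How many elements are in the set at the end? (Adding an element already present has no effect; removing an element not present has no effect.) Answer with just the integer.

Tracking the set through each operation:
Start: {6, s}
Event 1 (remove 6): removed. Set: {s}
Event 2 (remove s): removed. Set: {}
Event 3 (remove 18): not present, no change. Set: {}

Final set: {} (size 0)

Answer: 0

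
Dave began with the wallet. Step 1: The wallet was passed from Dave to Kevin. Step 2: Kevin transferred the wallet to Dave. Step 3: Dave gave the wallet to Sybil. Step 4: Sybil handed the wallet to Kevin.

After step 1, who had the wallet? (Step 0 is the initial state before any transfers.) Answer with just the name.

Answer: Kevin

Derivation:
Tracking the wallet holder through step 1:
After step 0 (start): Dave
After step 1: Kevin

At step 1, the holder is Kevin.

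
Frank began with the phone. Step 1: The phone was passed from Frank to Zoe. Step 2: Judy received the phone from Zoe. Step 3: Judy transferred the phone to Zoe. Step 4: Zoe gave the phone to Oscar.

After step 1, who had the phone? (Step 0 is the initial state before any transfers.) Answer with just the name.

Answer: Zoe

Derivation:
Tracking the phone holder through step 1:
After step 0 (start): Frank
After step 1: Zoe

At step 1, the holder is Zoe.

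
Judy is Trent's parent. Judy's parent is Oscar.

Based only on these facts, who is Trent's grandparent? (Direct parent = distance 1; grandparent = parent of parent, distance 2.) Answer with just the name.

Answer: Oscar

Derivation:
Reconstructing the parent chain from the given facts:
  Oscar -> Judy -> Trent
(each arrow means 'parent of the next')
Positions in the chain (0 = top):
  position of Oscar: 0
  position of Judy: 1
  position of Trent: 2

Trent is at position 2; the grandparent is 2 steps up the chain, i.e. position 0: Oscar.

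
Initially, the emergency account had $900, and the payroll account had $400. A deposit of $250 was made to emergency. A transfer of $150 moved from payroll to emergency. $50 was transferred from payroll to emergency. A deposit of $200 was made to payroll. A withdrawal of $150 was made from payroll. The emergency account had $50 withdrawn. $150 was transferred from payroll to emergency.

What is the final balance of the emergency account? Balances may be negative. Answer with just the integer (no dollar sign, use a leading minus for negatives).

Answer: 1450

Derivation:
Tracking account balances step by step:
Start: emergency=900, payroll=400
Event 1 (deposit 250 to emergency): emergency: 900 + 250 = 1150. Balances: emergency=1150, payroll=400
Event 2 (transfer 150 payroll -> emergency): payroll: 400 - 150 = 250, emergency: 1150 + 150 = 1300. Balances: emergency=1300, payroll=250
Event 3 (transfer 50 payroll -> emergency): payroll: 250 - 50 = 200, emergency: 1300 + 50 = 1350. Balances: emergency=1350, payroll=200
Event 4 (deposit 200 to payroll): payroll: 200 + 200 = 400. Balances: emergency=1350, payroll=400
Event 5 (withdraw 150 from payroll): payroll: 400 - 150 = 250. Balances: emergency=1350, payroll=250
Event 6 (withdraw 50 from emergency): emergency: 1350 - 50 = 1300. Balances: emergency=1300, payroll=250
Event 7 (transfer 150 payroll -> emergency): payroll: 250 - 150 = 100, emergency: 1300 + 150 = 1450. Balances: emergency=1450, payroll=100

Final balance of emergency: 1450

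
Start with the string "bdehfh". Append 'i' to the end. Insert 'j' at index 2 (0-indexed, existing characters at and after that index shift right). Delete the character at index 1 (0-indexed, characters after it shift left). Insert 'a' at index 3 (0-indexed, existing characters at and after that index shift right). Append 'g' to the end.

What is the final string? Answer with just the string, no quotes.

Applying each edit step by step:
Start: "bdehfh"
Op 1 (append 'i'): "bdehfh" -> "bdehfhi"
Op 2 (insert 'j' at idx 2): "bdehfhi" -> "bdjehfhi"
Op 3 (delete idx 1 = 'd'): "bdjehfhi" -> "bjehfhi"
Op 4 (insert 'a' at idx 3): "bjehfhi" -> "bjeahfhi"
Op 5 (append 'g'): "bjeahfhi" -> "bjeahfhig"

Answer: bjeahfhig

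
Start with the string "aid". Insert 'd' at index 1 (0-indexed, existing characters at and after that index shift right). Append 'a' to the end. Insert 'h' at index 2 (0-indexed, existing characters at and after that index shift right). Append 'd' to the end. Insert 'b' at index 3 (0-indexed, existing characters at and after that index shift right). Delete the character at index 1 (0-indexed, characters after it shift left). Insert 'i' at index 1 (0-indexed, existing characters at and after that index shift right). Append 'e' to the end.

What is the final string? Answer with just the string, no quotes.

Answer: aihbidade

Derivation:
Applying each edit step by step:
Start: "aid"
Op 1 (insert 'd' at idx 1): "aid" -> "adid"
Op 2 (append 'a'): "adid" -> "adida"
Op 3 (insert 'h' at idx 2): "adida" -> "adhida"
Op 4 (append 'd'): "adhida" -> "adhidad"
Op 5 (insert 'b' at idx 3): "adhidad" -> "adhbidad"
Op 6 (delete idx 1 = 'd'): "adhbidad" -> "ahbidad"
Op 7 (insert 'i' at idx 1): "ahbidad" -> "aihbidad"
Op 8 (append 'e'): "aihbidad" -> "aihbidade"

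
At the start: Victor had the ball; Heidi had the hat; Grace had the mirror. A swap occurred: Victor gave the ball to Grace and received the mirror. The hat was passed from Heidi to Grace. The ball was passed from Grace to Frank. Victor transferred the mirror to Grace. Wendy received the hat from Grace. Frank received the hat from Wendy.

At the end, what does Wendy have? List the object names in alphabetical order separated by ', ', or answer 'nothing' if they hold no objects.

Tracking all object holders:
Start: ball:Victor, hat:Heidi, mirror:Grace
Event 1 (swap ball<->mirror: now ball:Grace, mirror:Victor). State: ball:Grace, hat:Heidi, mirror:Victor
Event 2 (give hat: Heidi -> Grace). State: ball:Grace, hat:Grace, mirror:Victor
Event 3 (give ball: Grace -> Frank). State: ball:Frank, hat:Grace, mirror:Victor
Event 4 (give mirror: Victor -> Grace). State: ball:Frank, hat:Grace, mirror:Grace
Event 5 (give hat: Grace -> Wendy). State: ball:Frank, hat:Wendy, mirror:Grace
Event 6 (give hat: Wendy -> Frank). State: ball:Frank, hat:Frank, mirror:Grace

Final state: ball:Frank, hat:Frank, mirror:Grace
Wendy holds: (nothing).

Answer: nothing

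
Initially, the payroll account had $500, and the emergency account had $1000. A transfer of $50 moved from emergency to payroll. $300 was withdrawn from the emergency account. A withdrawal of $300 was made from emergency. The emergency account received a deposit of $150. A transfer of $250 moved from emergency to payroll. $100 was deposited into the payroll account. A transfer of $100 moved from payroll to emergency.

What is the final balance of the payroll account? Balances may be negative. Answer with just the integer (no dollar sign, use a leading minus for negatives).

Tracking account balances step by step:
Start: payroll=500, emergency=1000
Event 1 (transfer 50 emergency -> payroll): emergency: 1000 - 50 = 950, payroll: 500 + 50 = 550. Balances: payroll=550, emergency=950
Event 2 (withdraw 300 from emergency): emergency: 950 - 300 = 650. Balances: payroll=550, emergency=650
Event 3 (withdraw 300 from emergency): emergency: 650 - 300 = 350. Balances: payroll=550, emergency=350
Event 4 (deposit 150 to emergency): emergency: 350 + 150 = 500. Balances: payroll=550, emergency=500
Event 5 (transfer 250 emergency -> payroll): emergency: 500 - 250 = 250, payroll: 550 + 250 = 800. Balances: payroll=800, emergency=250
Event 6 (deposit 100 to payroll): payroll: 800 + 100 = 900. Balances: payroll=900, emergency=250
Event 7 (transfer 100 payroll -> emergency): payroll: 900 - 100 = 800, emergency: 250 + 100 = 350. Balances: payroll=800, emergency=350

Final balance of payroll: 800

Answer: 800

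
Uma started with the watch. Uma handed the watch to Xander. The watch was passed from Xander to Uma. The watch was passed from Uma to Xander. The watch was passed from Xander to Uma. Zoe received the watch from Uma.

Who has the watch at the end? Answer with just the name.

Answer: Zoe

Derivation:
Tracking the watch through each event:
Start: Uma has the watch.
After event 1: Xander has the watch.
After event 2: Uma has the watch.
After event 3: Xander has the watch.
After event 4: Uma has the watch.
After event 5: Zoe has the watch.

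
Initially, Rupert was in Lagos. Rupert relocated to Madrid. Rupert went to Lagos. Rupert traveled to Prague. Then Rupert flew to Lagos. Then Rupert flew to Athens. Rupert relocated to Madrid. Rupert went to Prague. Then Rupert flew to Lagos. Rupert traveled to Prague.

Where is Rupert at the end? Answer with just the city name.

Answer: Prague

Derivation:
Tracking Rupert's location:
Start: Rupert is in Lagos.
After move 1: Lagos -> Madrid. Rupert is in Madrid.
After move 2: Madrid -> Lagos. Rupert is in Lagos.
After move 3: Lagos -> Prague. Rupert is in Prague.
After move 4: Prague -> Lagos. Rupert is in Lagos.
After move 5: Lagos -> Athens. Rupert is in Athens.
After move 6: Athens -> Madrid. Rupert is in Madrid.
After move 7: Madrid -> Prague. Rupert is in Prague.
After move 8: Prague -> Lagos. Rupert is in Lagos.
After move 9: Lagos -> Prague. Rupert is in Prague.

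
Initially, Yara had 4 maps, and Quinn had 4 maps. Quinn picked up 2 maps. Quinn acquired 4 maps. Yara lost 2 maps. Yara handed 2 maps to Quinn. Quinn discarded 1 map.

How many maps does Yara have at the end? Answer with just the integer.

Answer: 0

Derivation:
Tracking counts step by step:
Start: Yara=4, Quinn=4
Event 1 (Quinn +2): Quinn: 4 -> 6. State: Yara=4, Quinn=6
Event 2 (Quinn +4): Quinn: 6 -> 10. State: Yara=4, Quinn=10
Event 3 (Yara -2): Yara: 4 -> 2. State: Yara=2, Quinn=10
Event 4 (Yara -> Quinn, 2): Yara: 2 -> 0, Quinn: 10 -> 12. State: Yara=0, Quinn=12
Event 5 (Quinn -1): Quinn: 12 -> 11. State: Yara=0, Quinn=11

Yara's final count: 0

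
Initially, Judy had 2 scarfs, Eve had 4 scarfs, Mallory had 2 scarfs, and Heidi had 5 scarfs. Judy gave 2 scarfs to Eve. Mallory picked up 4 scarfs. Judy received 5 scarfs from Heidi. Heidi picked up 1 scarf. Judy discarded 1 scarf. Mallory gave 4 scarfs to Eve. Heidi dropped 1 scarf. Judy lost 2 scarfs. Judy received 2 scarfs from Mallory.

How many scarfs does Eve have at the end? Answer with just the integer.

Tracking counts step by step:
Start: Judy=2, Eve=4, Mallory=2, Heidi=5
Event 1 (Judy -> Eve, 2): Judy: 2 -> 0, Eve: 4 -> 6. State: Judy=0, Eve=6, Mallory=2, Heidi=5
Event 2 (Mallory +4): Mallory: 2 -> 6. State: Judy=0, Eve=6, Mallory=6, Heidi=5
Event 3 (Heidi -> Judy, 5): Heidi: 5 -> 0, Judy: 0 -> 5. State: Judy=5, Eve=6, Mallory=6, Heidi=0
Event 4 (Heidi +1): Heidi: 0 -> 1. State: Judy=5, Eve=6, Mallory=6, Heidi=1
Event 5 (Judy -1): Judy: 5 -> 4. State: Judy=4, Eve=6, Mallory=6, Heidi=1
Event 6 (Mallory -> Eve, 4): Mallory: 6 -> 2, Eve: 6 -> 10. State: Judy=4, Eve=10, Mallory=2, Heidi=1
Event 7 (Heidi -1): Heidi: 1 -> 0. State: Judy=4, Eve=10, Mallory=2, Heidi=0
Event 8 (Judy -2): Judy: 4 -> 2. State: Judy=2, Eve=10, Mallory=2, Heidi=0
Event 9 (Mallory -> Judy, 2): Mallory: 2 -> 0, Judy: 2 -> 4. State: Judy=4, Eve=10, Mallory=0, Heidi=0

Eve's final count: 10

Answer: 10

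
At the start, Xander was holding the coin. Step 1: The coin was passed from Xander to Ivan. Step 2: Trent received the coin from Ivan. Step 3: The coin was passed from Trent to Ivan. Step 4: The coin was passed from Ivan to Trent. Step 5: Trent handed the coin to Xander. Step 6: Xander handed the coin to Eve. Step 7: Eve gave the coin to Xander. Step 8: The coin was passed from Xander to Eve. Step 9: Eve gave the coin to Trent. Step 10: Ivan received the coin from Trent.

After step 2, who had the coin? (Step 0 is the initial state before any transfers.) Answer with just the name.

Answer: Trent

Derivation:
Tracking the coin holder through step 2:
After step 0 (start): Xander
After step 1: Ivan
After step 2: Trent

At step 2, the holder is Trent.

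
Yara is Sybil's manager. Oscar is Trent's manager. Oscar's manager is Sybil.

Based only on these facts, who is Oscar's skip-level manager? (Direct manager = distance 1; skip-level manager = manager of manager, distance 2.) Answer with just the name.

Answer: Yara

Derivation:
Reconstructing the manager chain from the given facts:
  Yara -> Sybil -> Oscar -> Trent
(each arrow means 'manager of the next')
Positions in the chain (0 = top):
  position of Yara: 0
  position of Sybil: 1
  position of Oscar: 2
  position of Trent: 3

Oscar is at position 2; the skip-level manager is 2 steps up the chain, i.e. position 0: Yara.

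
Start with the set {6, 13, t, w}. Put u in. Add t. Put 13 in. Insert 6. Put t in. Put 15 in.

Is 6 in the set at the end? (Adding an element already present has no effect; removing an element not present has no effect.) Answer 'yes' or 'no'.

Tracking the set through each operation:
Start: {13, 6, t, w}
Event 1 (add u): added. Set: {13, 6, t, u, w}
Event 2 (add t): already present, no change. Set: {13, 6, t, u, w}
Event 3 (add 13): already present, no change. Set: {13, 6, t, u, w}
Event 4 (add 6): already present, no change. Set: {13, 6, t, u, w}
Event 5 (add t): already present, no change. Set: {13, 6, t, u, w}
Event 6 (add 15): added. Set: {13, 15, 6, t, u, w}

Final set: {13, 15, 6, t, u, w} (size 6)
6 is in the final set.

Answer: yes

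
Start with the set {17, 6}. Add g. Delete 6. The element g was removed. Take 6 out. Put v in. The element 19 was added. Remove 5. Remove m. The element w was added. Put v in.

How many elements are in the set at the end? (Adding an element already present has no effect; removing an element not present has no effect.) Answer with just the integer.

Tracking the set through each operation:
Start: {17, 6}
Event 1 (add g): added. Set: {17, 6, g}
Event 2 (remove 6): removed. Set: {17, g}
Event 3 (remove g): removed. Set: {17}
Event 4 (remove 6): not present, no change. Set: {17}
Event 5 (add v): added. Set: {17, v}
Event 6 (add 19): added. Set: {17, 19, v}
Event 7 (remove 5): not present, no change. Set: {17, 19, v}
Event 8 (remove m): not present, no change. Set: {17, 19, v}
Event 9 (add w): added. Set: {17, 19, v, w}
Event 10 (add v): already present, no change. Set: {17, 19, v, w}

Final set: {17, 19, v, w} (size 4)

Answer: 4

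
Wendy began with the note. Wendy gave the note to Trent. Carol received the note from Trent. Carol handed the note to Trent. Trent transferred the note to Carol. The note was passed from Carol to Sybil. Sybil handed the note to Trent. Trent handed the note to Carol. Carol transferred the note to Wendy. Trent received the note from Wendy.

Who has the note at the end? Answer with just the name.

Answer: Trent

Derivation:
Tracking the note through each event:
Start: Wendy has the note.
After event 1: Trent has the note.
After event 2: Carol has the note.
After event 3: Trent has the note.
After event 4: Carol has the note.
After event 5: Sybil has the note.
After event 6: Trent has the note.
After event 7: Carol has the note.
After event 8: Wendy has the note.
After event 9: Trent has the note.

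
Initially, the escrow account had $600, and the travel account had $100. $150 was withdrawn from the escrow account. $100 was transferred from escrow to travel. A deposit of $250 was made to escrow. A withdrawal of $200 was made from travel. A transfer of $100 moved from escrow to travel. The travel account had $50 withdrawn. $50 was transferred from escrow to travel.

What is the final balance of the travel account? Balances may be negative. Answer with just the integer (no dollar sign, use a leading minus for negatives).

Answer: 100

Derivation:
Tracking account balances step by step:
Start: escrow=600, travel=100
Event 1 (withdraw 150 from escrow): escrow: 600 - 150 = 450. Balances: escrow=450, travel=100
Event 2 (transfer 100 escrow -> travel): escrow: 450 - 100 = 350, travel: 100 + 100 = 200. Balances: escrow=350, travel=200
Event 3 (deposit 250 to escrow): escrow: 350 + 250 = 600. Balances: escrow=600, travel=200
Event 4 (withdraw 200 from travel): travel: 200 - 200 = 0. Balances: escrow=600, travel=0
Event 5 (transfer 100 escrow -> travel): escrow: 600 - 100 = 500, travel: 0 + 100 = 100. Balances: escrow=500, travel=100
Event 6 (withdraw 50 from travel): travel: 100 - 50 = 50. Balances: escrow=500, travel=50
Event 7 (transfer 50 escrow -> travel): escrow: 500 - 50 = 450, travel: 50 + 50 = 100. Balances: escrow=450, travel=100

Final balance of travel: 100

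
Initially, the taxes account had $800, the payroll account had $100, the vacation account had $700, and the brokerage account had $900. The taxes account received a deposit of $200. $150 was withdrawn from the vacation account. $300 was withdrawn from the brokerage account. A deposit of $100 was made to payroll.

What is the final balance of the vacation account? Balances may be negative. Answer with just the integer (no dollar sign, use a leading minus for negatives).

Tracking account balances step by step:
Start: taxes=800, payroll=100, vacation=700, brokerage=900
Event 1 (deposit 200 to taxes): taxes: 800 + 200 = 1000. Balances: taxes=1000, payroll=100, vacation=700, brokerage=900
Event 2 (withdraw 150 from vacation): vacation: 700 - 150 = 550. Balances: taxes=1000, payroll=100, vacation=550, brokerage=900
Event 3 (withdraw 300 from brokerage): brokerage: 900 - 300 = 600. Balances: taxes=1000, payroll=100, vacation=550, brokerage=600
Event 4 (deposit 100 to payroll): payroll: 100 + 100 = 200. Balances: taxes=1000, payroll=200, vacation=550, brokerage=600

Final balance of vacation: 550

Answer: 550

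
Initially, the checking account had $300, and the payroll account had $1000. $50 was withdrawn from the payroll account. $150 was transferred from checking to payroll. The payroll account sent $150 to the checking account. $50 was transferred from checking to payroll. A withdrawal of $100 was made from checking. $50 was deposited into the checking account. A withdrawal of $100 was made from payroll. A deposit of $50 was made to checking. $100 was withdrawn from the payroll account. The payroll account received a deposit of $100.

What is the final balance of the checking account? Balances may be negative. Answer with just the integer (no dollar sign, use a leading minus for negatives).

Answer: 250

Derivation:
Tracking account balances step by step:
Start: checking=300, payroll=1000
Event 1 (withdraw 50 from payroll): payroll: 1000 - 50 = 950. Balances: checking=300, payroll=950
Event 2 (transfer 150 checking -> payroll): checking: 300 - 150 = 150, payroll: 950 + 150 = 1100. Balances: checking=150, payroll=1100
Event 3 (transfer 150 payroll -> checking): payroll: 1100 - 150 = 950, checking: 150 + 150 = 300. Balances: checking=300, payroll=950
Event 4 (transfer 50 checking -> payroll): checking: 300 - 50 = 250, payroll: 950 + 50 = 1000. Balances: checking=250, payroll=1000
Event 5 (withdraw 100 from checking): checking: 250 - 100 = 150. Balances: checking=150, payroll=1000
Event 6 (deposit 50 to checking): checking: 150 + 50 = 200. Balances: checking=200, payroll=1000
Event 7 (withdraw 100 from payroll): payroll: 1000 - 100 = 900. Balances: checking=200, payroll=900
Event 8 (deposit 50 to checking): checking: 200 + 50 = 250. Balances: checking=250, payroll=900
Event 9 (withdraw 100 from payroll): payroll: 900 - 100 = 800. Balances: checking=250, payroll=800
Event 10 (deposit 100 to payroll): payroll: 800 + 100 = 900. Balances: checking=250, payroll=900

Final balance of checking: 250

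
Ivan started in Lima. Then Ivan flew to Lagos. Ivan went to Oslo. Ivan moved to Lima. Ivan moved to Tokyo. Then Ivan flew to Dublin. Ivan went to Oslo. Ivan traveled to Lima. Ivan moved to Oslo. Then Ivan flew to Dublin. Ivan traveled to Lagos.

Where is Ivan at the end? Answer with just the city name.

Answer: Lagos

Derivation:
Tracking Ivan's location:
Start: Ivan is in Lima.
After move 1: Lima -> Lagos. Ivan is in Lagos.
After move 2: Lagos -> Oslo. Ivan is in Oslo.
After move 3: Oslo -> Lima. Ivan is in Lima.
After move 4: Lima -> Tokyo. Ivan is in Tokyo.
After move 5: Tokyo -> Dublin. Ivan is in Dublin.
After move 6: Dublin -> Oslo. Ivan is in Oslo.
After move 7: Oslo -> Lima. Ivan is in Lima.
After move 8: Lima -> Oslo. Ivan is in Oslo.
After move 9: Oslo -> Dublin. Ivan is in Dublin.
After move 10: Dublin -> Lagos. Ivan is in Lagos.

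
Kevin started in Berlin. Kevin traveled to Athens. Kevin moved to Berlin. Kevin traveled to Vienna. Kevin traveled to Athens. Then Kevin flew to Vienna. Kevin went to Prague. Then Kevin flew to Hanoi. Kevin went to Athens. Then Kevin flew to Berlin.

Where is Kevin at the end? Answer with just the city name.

Tracking Kevin's location:
Start: Kevin is in Berlin.
After move 1: Berlin -> Athens. Kevin is in Athens.
After move 2: Athens -> Berlin. Kevin is in Berlin.
After move 3: Berlin -> Vienna. Kevin is in Vienna.
After move 4: Vienna -> Athens. Kevin is in Athens.
After move 5: Athens -> Vienna. Kevin is in Vienna.
After move 6: Vienna -> Prague. Kevin is in Prague.
After move 7: Prague -> Hanoi. Kevin is in Hanoi.
After move 8: Hanoi -> Athens. Kevin is in Athens.
After move 9: Athens -> Berlin. Kevin is in Berlin.

Answer: Berlin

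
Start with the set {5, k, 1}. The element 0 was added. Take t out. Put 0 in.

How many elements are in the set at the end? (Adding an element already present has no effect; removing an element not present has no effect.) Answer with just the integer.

Tracking the set through each operation:
Start: {1, 5, k}
Event 1 (add 0): added. Set: {0, 1, 5, k}
Event 2 (remove t): not present, no change. Set: {0, 1, 5, k}
Event 3 (add 0): already present, no change. Set: {0, 1, 5, k}

Final set: {0, 1, 5, k} (size 4)

Answer: 4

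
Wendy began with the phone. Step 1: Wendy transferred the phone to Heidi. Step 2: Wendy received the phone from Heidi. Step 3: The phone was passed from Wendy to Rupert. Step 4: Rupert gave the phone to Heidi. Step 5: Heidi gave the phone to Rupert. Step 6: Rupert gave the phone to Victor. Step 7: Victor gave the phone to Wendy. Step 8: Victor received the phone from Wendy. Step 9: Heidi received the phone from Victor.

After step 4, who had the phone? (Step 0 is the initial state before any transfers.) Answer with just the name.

Tracking the phone holder through step 4:
After step 0 (start): Wendy
After step 1: Heidi
After step 2: Wendy
After step 3: Rupert
After step 4: Heidi

At step 4, the holder is Heidi.

Answer: Heidi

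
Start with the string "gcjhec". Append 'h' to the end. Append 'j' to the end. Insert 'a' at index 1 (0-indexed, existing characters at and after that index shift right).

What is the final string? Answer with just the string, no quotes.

Answer: gacjhechj

Derivation:
Applying each edit step by step:
Start: "gcjhec"
Op 1 (append 'h'): "gcjhec" -> "gcjhech"
Op 2 (append 'j'): "gcjhech" -> "gcjhechj"
Op 3 (insert 'a' at idx 1): "gcjhechj" -> "gacjhechj"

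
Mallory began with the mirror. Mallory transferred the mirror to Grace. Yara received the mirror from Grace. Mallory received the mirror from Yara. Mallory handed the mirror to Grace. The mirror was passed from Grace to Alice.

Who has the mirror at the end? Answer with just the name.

Answer: Alice

Derivation:
Tracking the mirror through each event:
Start: Mallory has the mirror.
After event 1: Grace has the mirror.
After event 2: Yara has the mirror.
After event 3: Mallory has the mirror.
After event 4: Grace has the mirror.
After event 5: Alice has the mirror.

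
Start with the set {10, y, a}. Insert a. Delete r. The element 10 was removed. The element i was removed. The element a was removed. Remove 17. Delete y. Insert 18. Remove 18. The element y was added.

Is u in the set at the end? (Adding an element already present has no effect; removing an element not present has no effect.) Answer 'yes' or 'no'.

Answer: no

Derivation:
Tracking the set through each operation:
Start: {10, a, y}
Event 1 (add a): already present, no change. Set: {10, a, y}
Event 2 (remove r): not present, no change. Set: {10, a, y}
Event 3 (remove 10): removed. Set: {a, y}
Event 4 (remove i): not present, no change. Set: {a, y}
Event 5 (remove a): removed. Set: {y}
Event 6 (remove 17): not present, no change. Set: {y}
Event 7 (remove y): removed. Set: {}
Event 8 (add 18): added. Set: {18}
Event 9 (remove 18): removed. Set: {}
Event 10 (add y): added. Set: {y}

Final set: {y} (size 1)
u is NOT in the final set.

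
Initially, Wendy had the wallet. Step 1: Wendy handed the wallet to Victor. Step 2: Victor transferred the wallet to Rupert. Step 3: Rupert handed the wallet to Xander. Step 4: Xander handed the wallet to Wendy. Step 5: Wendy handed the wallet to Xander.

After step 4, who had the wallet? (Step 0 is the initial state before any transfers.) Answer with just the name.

Tracking the wallet holder through step 4:
After step 0 (start): Wendy
After step 1: Victor
After step 2: Rupert
After step 3: Xander
After step 4: Wendy

At step 4, the holder is Wendy.

Answer: Wendy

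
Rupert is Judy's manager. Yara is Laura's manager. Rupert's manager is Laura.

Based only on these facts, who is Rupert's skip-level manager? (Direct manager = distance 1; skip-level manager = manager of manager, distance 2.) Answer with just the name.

Reconstructing the manager chain from the given facts:
  Yara -> Laura -> Rupert -> Judy
(each arrow means 'manager of the next')
Positions in the chain (0 = top):
  position of Yara: 0
  position of Laura: 1
  position of Rupert: 2
  position of Judy: 3

Rupert is at position 2; the skip-level manager is 2 steps up the chain, i.e. position 0: Yara.

Answer: Yara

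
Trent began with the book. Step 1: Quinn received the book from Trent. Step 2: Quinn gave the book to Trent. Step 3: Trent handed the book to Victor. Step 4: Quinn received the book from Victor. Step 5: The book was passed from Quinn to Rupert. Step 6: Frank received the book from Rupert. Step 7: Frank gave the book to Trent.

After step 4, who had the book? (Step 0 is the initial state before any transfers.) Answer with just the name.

Answer: Quinn

Derivation:
Tracking the book holder through step 4:
After step 0 (start): Trent
After step 1: Quinn
After step 2: Trent
After step 3: Victor
After step 4: Quinn

At step 4, the holder is Quinn.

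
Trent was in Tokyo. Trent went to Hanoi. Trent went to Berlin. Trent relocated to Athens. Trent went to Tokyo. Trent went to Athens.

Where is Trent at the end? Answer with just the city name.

Answer: Athens

Derivation:
Tracking Trent's location:
Start: Trent is in Tokyo.
After move 1: Tokyo -> Hanoi. Trent is in Hanoi.
After move 2: Hanoi -> Berlin. Trent is in Berlin.
After move 3: Berlin -> Athens. Trent is in Athens.
After move 4: Athens -> Tokyo. Trent is in Tokyo.
After move 5: Tokyo -> Athens. Trent is in Athens.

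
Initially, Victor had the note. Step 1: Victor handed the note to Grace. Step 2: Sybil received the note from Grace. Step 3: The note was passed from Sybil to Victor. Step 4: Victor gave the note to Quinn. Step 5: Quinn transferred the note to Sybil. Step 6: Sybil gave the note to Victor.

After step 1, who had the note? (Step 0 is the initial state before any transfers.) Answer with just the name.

Tracking the note holder through step 1:
After step 0 (start): Victor
After step 1: Grace

At step 1, the holder is Grace.

Answer: Grace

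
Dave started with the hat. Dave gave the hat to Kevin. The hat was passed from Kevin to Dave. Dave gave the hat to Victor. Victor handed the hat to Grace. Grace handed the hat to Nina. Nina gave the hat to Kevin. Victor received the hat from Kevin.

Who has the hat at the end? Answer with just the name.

Answer: Victor

Derivation:
Tracking the hat through each event:
Start: Dave has the hat.
After event 1: Kevin has the hat.
After event 2: Dave has the hat.
After event 3: Victor has the hat.
After event 4: Grace has the hat.
After event 5: Nina has the hat.
After event 6: Kevin has the hat.
After event 7: Victor has the hat.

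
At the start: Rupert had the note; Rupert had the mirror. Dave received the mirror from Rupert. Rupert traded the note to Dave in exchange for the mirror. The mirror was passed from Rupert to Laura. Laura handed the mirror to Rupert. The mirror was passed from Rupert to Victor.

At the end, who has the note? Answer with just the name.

Answer: Dave

Derivation:
Tracking all object holders:
Start: note:Rupert, mirror:Rupert
Event 1 (give mirror: Rupert -> Dave). State: note:Rupert, mirror:Dave
Event 2 (swap note<->mirror: now note:Dave, mirror:Rupert). State: note:Dave, mirror:Rupert
Event 3 (give mirror: Rupert -> Laura). State: note:Dave, mirror:Laura
Event 4 (give mirror: Laura -> Rupert). State: note:Dave, mirror:Rupert
Event 5 (give mirror: Rupert -> Victor). State: note:Dave, mirror:Victor

Final state: note:Dave, mirror:Victor
The note is held by Dave.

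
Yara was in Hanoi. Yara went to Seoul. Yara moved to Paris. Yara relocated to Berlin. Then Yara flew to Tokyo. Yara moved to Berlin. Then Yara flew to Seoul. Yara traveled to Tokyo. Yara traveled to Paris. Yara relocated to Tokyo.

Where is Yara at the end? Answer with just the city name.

Answer: Tokyo

Derivation:
Tracking Yara's location:
Start: Yara is in Hanoi.
After move 1: Hanoi -> Seoul. Yara is in Seoul.
After move 2: Seoul -> Paris. Yara is in Paris.
After move 3: Paris -> Berlin. Yara is in Berlin.
After move 4: Berlin -> Tokyo. Yara is in Tokyo.
After move 5: Tokyo -> Berlin. Yara is in Berlin.
After move 6: Berlin -> Seoul. Yara is in Seoul.
After move 7: Seoul -> Tokyo. Yara is in Tokyo.
After move 8: Tokyo -> Paris. Yara is in Paris.
After move 9: Paris -> Tokyo. Yara is in Tokyo.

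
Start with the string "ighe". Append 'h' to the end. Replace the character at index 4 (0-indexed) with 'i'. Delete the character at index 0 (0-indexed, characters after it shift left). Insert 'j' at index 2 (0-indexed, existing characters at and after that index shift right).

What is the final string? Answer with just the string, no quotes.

Applying each edit step by step:
Start: "ighe"
Op 1 (append 'h'): "ighe" -> "igheh"
Op 2 (replace idx 4: 'h' -> 'i'): "igheh" -> "ighei"
Op 3 (delete idx 0 = 'i'): "ighei" -> "ghei"
Op 4 (insert 'j' at idx 2): "ghei" -> "ghjei"

Answer: ghjei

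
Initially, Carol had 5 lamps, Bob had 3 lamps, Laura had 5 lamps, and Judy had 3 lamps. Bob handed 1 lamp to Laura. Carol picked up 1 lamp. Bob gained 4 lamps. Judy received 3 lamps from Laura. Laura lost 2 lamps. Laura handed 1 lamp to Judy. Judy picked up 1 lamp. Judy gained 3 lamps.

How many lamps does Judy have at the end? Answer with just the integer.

Answer: 11

Derivation:
Tracking counts step by step:
Start: Carol=5, Bob=3, Laura=5, Judy=3
Event 1 (Bob -> Laura, 1): Bob: 3 -> 2, Laura: 5 -> 6. State: Carol=5, Bob=2, Laura=6, Judy=3
Event 2 (Carol +1): Carol: 5 -> 6. State: Carol=6, Bob=2, Laura=6, Judy=3
Event 3 (Bob +4): Bob: 2 -> 6. State: Carol=6, Bob=6, Laura=6, Judy=3
Event 4 (Laura -> Judy, 3): Laura: 6 -> 3, Judy: 3 -> 6. State: Carol=6, Bob=6, Laura=3, Judy=6
Event 5 (Laura -2): Laura: 3 -> 1. State: Carol=6, Bob=6, Laura=1, Judy=6
Event 6 (Laura -> Judy, 1): Laura: 1 -> 0, Judy: 6 -> 7. State: Carol=6, Bob=6, Laura=0, Judy=7
Event 7 (Judy +1): Judy: 7 -> 8. State: Carol=6, Bob=6, Laura=0, Judy=8
Event 8 (Judy +3): Judy: 8 -> 11. State: Carol=6, Bob=6, Laura=0, Judy=11

Judy's final count: 11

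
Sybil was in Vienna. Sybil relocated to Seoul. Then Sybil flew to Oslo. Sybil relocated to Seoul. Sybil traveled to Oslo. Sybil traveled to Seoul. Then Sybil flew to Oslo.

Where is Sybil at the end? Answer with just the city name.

Tracking Sybil's location:
Start: Sybil is in Vienna.
After move 1: Vienna -> Seoul. Sybil is in Seoul.
After move 2: Seoul -> Oslo. Sybil is in Oslo.
After move 3: Oslo -> Seoul. Sybil is in Seoul.
After move 4: Seoul -> Oslo. Sybil is in Oslo.
After move 5: Oslo -> Seoul. Sybil is in Seoul.
After move 6: Seoul -> Oslo. Sybil is in Oslo.

Answer: Oslo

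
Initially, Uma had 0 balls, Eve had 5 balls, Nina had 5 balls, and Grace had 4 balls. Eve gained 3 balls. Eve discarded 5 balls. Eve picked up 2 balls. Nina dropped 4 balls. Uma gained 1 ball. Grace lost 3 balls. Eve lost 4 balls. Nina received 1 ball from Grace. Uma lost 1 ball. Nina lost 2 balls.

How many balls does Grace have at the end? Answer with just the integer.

Answer: 0

Derivation:
Tracking counts step by step:
Start: Uma=0, Eve=5, Nina=5, Grace=4
Event 1 (Eve +3): Eve: 5 -> 8. State: Uma=0, Eve=8, Nina=5, Grace=4
Event 2 (Eve -5): Eve: 8 -> 3. State: Uma=0, Eve=3, Nina=5, Grace=4
Event 3 (Eve +2): Eve: 3 -> 5. State: Uma=0, Eve=5, Nina=5, Grace=4
Event 4 (Nina -4): Nina: 5 -> 1. State: Uma=0, Eve=5, Nina=1, Grace=4
Event 5 (Uma +1): Uma: 0 -> 1. State: Uma=1, Eve=5, Nina=1, Grace=4
Event 6 (Grace -3): Grace: 4 -> 1. State: Uma=1, Eve=5, Nina=1, Grace=1
Event 7 (Eve -4): Eve: 5 -> 1. State: Uma=1, Eve=1, Nina=1, Grace=1
Event 8 (Grace -> Nina, 1): Grace: 1 -> 0, Nina: 1 -> 2. State: Uma=1, Eve=1, Nina=2, Grace=0
Event 9 (Uma -1): Uma: 1 -> 0. State: Uma=0, Eve=1, Nina=2, Grace=0
Event 10 (Nina -2): Nina: 2 -> 0. State: Uma=0, Eve=1, Nina=0, Grace=0

Grace's final count: 0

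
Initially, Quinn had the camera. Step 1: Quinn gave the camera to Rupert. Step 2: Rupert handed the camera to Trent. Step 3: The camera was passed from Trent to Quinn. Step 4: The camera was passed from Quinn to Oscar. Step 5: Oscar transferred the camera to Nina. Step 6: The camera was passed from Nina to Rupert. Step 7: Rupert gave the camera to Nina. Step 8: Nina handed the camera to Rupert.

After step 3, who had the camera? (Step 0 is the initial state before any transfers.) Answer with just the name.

Tracking the camera holder through step 3:
After step 0 (start): Quinn
After step 1: Rupert
After step 2: Trent
After step 3: Quinn

At step 3, the holder is Quinn.

Answer: Quinn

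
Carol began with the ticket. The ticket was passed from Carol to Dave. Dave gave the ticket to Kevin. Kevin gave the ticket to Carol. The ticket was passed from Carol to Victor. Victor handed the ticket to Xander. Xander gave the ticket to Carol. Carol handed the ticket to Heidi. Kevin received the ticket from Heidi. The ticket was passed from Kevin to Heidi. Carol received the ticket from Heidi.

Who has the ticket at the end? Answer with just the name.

Tracking the ticket through each event:
Start: Carol has the ticket.
After event 1: Dave has the ticket.
After event 2: Kevin has the ticket.
After event 3: Carol has the ticket.
After event 4: Victor has the ticket.
After event 5: Xander has the ticket.
After event 6: Carol has the ticket.
After event 7: Heidi has the ticket.
After event 8: Kevin has the ticket.
After event 9: Heidi has the ticket.
After event 10: Carol has the ticket.

Answer: Carol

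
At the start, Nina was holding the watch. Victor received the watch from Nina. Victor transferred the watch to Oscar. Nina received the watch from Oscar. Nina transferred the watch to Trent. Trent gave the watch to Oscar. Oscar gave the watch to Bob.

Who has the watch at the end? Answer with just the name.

Answer: Bob

Derivation:
Tracking the watch through each event:
Start: Nina has the watch.
After event 1: Victor has the watch.
After event 2: Oscar has the watch.
After event 3: Nina has the watch.
After event 4: Trent has the watch.
After event 5: Oscar has the watch.
After event 6: Bob has the watch.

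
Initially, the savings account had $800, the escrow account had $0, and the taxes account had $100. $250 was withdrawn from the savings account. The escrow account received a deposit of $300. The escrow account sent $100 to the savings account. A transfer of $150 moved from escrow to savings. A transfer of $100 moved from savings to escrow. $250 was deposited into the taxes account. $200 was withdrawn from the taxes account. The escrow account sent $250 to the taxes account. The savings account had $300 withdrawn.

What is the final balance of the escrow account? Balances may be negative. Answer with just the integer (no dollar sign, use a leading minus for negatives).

Tracking account balances step by step:
Start: savings=800, escrow=0, taxes=100
Event 1 (withdraw 250 from savings): savings: 800 - 250 = 550. Balances: savings=550, escrow=0, taxes=100
Event 2 (deposit 300 to escrow): escrow: 0 + 300 = 300. Balances: savings=550, escrow=300, taxes=100
Event 3 (transfer 100 escrow -> savings): escrow: 300 - 100 = 200, savings: 550 + 100 = 650. Balances: savings=650, escrow=200, taxes=100
Event 4 (transfer 150 escrow -> savings): escrow: 200 - 150 = 50, savings: 650 + 150 = 800. Balances: savings=800, escrow=50, taxes=100
Event 5 (transfer 100 savings -> escrow): savings: 800 - 100 = 700, escrow: 50 + 100 = 150. Balances: savings=700, escrow=150, taxes=100
Event 6 (deposit 250 to taxes): taxes: 100 + 250 = 350. Balances: savings=700, escrow=150, taxes=350
Event 7 (withdraw 200 from taxes): taxes: 350 - 200 = 150. Balances: savings=700, escrow=150, taxes=150
Event 8 (transfer 250 escrow -> taxes): escrow: 150 - 250 = -100, taxes: 150 + 250 = 400. Balances: savings=700, escrow=-100, taxes=400
Event 9 (withdraw 300 from savings): savings: 700 - 300 = 400. Balances: savings=400, escrow=-100, taxes=400

Final balance of escrow: -100

Answer: -100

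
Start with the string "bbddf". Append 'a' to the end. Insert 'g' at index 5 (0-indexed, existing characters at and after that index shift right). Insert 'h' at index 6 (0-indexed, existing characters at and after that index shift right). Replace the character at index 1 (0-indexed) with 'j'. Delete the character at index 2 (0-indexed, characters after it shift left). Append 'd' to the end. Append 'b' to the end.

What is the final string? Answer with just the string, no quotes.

Applying each edit step by step:
Start: "bbddf"
Op 1 (append 'a'): "bbddf" -> "bbddfa"
Op 2 (insert 'g' at idx 5): "bbddfa" -> "bbddfga"
Op 3 (insert 'h' at idx 6): "bbddfga" -> "bbddfgha"
Op 4 (replace idx 1: 'b' -> 'j'): "bbddfgha" -> "bjddfgha"
Op 5 (delete idx 2 = 'd'): "bjddfgha" -> "bjdfgha"
Op 6 (append 'd'): "bjdfgha" -> "bjdfghad"
Op 7 (append 'b'): "bjdfghad" -> "bjdfghadb"

Answer: bjdfghadb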